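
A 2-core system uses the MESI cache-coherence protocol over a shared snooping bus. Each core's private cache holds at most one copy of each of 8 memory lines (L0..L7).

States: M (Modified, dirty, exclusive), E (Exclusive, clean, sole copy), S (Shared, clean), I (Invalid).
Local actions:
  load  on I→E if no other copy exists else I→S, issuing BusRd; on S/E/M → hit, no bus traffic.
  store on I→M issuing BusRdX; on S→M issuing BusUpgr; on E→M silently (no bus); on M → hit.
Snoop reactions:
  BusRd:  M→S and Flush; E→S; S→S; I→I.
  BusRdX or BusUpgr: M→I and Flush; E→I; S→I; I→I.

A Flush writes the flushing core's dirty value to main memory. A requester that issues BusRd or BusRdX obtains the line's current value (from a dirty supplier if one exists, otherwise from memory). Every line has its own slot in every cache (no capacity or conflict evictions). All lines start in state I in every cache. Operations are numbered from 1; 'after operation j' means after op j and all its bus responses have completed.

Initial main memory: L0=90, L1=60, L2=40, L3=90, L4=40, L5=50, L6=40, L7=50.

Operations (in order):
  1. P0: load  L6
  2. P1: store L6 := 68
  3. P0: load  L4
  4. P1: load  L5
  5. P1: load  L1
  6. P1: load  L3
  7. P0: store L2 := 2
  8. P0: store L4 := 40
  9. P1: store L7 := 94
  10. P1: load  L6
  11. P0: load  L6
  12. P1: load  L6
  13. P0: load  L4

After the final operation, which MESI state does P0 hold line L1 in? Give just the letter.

state = I

step 1: P0: load  L6  ⟶  EI  (L6)  txn=BusRd  M[L6]=40
step 2: P1: store L6 := 68  ⟶  IM  (L6)  txn=BusRdX  M[L6]=40
step 3: P0: load  L4  ⟶  EI  (L4)  txn=BusRd  M[L4]=40
step 4: P1: load  L5  ⟶  IE  (L5)  txn=BusRd  M[L5]=50
step 5: P1: load  L1  ⟶  IE  (L1)  txn=BusRd  M[L1]=60
step 6: P1: load  L3  ⟶  IE  (L3)  txn=BusRd  M[L3]=90
step 7: P0: store L2 := 2  ⟶  MI  (L2)  txn=BusRdX  M[L2]=40
step 8: P0: store L4 := 40  ⟶  MI  (L4)  txn=∅  M[L4]=40
step 9: P1: store L7 := 94  ⟶  IM  (L7)  txn=BusRdX  M[L7]=50
step 10: P1: load  L6  ⟶  IM  (L6)  txn=∅  M[L6]=40
step 11: P0: load  L6  ⟶  SS  (L6)  txn=BusRd+Flush  M[L6]=68
step 12: P1: load  L6  ⟶  SS  (L6)  txn=∅  M[L6]=68
step 13: P0: load  L4  ⟶  MI  (L4)  txn=∅  M[L4]=40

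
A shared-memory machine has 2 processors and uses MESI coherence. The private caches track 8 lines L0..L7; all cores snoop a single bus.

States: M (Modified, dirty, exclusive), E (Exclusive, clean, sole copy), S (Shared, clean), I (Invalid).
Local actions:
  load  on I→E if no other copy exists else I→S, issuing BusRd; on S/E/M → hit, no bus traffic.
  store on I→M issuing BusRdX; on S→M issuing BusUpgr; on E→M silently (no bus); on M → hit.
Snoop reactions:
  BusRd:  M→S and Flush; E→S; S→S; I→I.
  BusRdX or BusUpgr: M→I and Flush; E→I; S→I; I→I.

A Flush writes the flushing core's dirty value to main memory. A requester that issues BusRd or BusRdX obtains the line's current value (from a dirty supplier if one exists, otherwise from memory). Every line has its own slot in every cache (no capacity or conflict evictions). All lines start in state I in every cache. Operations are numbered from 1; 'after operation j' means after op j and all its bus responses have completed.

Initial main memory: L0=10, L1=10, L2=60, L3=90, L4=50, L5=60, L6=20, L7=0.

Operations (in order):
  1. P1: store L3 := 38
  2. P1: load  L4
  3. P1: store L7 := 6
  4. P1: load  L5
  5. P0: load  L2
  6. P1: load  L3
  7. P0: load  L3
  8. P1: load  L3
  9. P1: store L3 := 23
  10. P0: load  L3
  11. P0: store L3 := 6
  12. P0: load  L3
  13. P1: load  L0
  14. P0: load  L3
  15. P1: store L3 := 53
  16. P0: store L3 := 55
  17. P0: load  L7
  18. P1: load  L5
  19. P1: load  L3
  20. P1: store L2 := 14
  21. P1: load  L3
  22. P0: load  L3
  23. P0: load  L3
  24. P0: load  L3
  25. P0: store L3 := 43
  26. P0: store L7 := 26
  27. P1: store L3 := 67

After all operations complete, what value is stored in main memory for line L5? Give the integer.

step 1: P1: store L3 := 38  ⟶  IM  (L3)  txn=BusRdX  M[L3]=90
step 2: P1: load  L4  ⟶  IE  (L4)  txn=BusRd  M[L4]=50
step 3: P1: store L7 := 6  ⟶  IM  (L7)  txn=BusRdX  M[L7]=0
step 4: P1: load  L5  ⟶  IE  (L5)  txn=BusRd  M[L5]=60
step 5: P0: load  L2  ⟶  EI  (L2)  txn=BusRd  M[L2]=60
step 6: P1: load  L3  ⟶  IM  (L3)  txn=∅  M[L3]=90
step 7: P0: load  L3  ⟶  SS  (L3)  txn=BusRd+Flush  M[L3]=38
step 8: P1: load  L3  ⟶  SS  (L3)  txn=∅  M[L3]=38
step 9: P1: store L3 := 23  ⟶  IM  (L3)  txn=BusUpgr  M[L3]=38
step 10: P0: load  L3  ⟶  SS  (L3)  txn=BusRd+Flush  M[L3]=23
step 11: P0: store L3 := 6  ⟶  MI  (L3)  txn=BusUpgr  M[L3]=23
step 12: P0: load  L3  ⟶  MI  (L3)  txn=∅  M[L3]=23
step 13: P1: load  L0  ⟶  IE  (L0)  txn=BusRd  M[L0]=10
step 14: P0: load  L3  ⟶  MI  (L3)  txn=∅  M[L3]=23
step 15: P1: store L3 := 53  ⟶  IM  (L3)  txn=BusRdX+Flush  M[L3]=6
step 16: P0: store L3 := 55  ⟶  MI  (L3)  txn=BusRdX+Flush  M[L3]=53
step 17: P0: load  L7  ⟶  SS  (L7)  txn=BusRd+Flush  M[L7]=6
step 18: P1: load  L5  ⟶  IE  (L5)  txn=∅  M[L5]=60
step 19: P1: load  L3  ⟶  SS  (L3)  txn=BusRd+Flush  M[L3]=55
step 20: P1: store L2 := 14  ⟶  IM  (L2)  txn=BusRdX  M[L2]=60
step 21: P1: load  L3  ⟶  SS  (L3)  txn=∅  M[L3]=55
step 22: P0: load  L3  ⟶  SS  (L3)  txn=∅  M[L3]=55
step 23: P0: load  L3  ⟶  SS  (L3)  txn=∅  M[L3]=55
step 24: P0: load  L3  ⟶  SS  (L3)  txn=∅  M[L3]=55
step 25: P0: store L3 := 43  ⟶  MI  (L3)  txn=BusUpgr  M[L3]=55
step 26: P0: store L7 := 26  ⟶  MI  (L7)  txn=BusUpgr  M[L7]=6
step 27: P1: store L3 := 67  ⟶  IM  (L3)  txn=BusRdX+Flush  M[L3]=43

memory[L5] = 60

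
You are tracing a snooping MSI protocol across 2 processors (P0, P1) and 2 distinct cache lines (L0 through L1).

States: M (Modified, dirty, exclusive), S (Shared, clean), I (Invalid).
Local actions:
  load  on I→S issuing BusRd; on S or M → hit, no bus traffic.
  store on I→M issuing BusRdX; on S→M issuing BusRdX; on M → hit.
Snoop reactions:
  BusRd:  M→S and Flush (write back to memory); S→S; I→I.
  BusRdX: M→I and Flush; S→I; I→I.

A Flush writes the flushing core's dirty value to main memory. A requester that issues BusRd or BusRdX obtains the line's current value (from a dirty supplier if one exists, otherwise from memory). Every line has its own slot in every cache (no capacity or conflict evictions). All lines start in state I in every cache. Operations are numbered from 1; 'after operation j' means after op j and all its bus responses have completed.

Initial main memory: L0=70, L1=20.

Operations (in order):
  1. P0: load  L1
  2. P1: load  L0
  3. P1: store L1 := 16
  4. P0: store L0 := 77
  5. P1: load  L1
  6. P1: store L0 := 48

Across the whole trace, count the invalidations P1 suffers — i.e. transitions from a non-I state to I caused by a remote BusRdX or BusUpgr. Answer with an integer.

invalidations = 1

step 1: P0: load  L1  ⟶  SI  (L1)  txn=BusRd  M[L1]=20
step 2: P1: load  L0  ⟶  IS  (L0)  txn=BusRd  M[L0]=70
step 3: P1: store L1 := 16  ⟶  IM  (L1)  txn=BusRdX  M[L1]=20
step 4: P0: store L0 := 77  ⟶  MI  (L0)  txn=BusRdX  M[L0]=70
step 5: P1: load  L1  ⟶  IM  (L1)  txn=∅  M[L1]=20
step 6: P1: store L0 := 48  ⟶  IM  (L0)  txn=BusRdX+Flush  M[L0]=77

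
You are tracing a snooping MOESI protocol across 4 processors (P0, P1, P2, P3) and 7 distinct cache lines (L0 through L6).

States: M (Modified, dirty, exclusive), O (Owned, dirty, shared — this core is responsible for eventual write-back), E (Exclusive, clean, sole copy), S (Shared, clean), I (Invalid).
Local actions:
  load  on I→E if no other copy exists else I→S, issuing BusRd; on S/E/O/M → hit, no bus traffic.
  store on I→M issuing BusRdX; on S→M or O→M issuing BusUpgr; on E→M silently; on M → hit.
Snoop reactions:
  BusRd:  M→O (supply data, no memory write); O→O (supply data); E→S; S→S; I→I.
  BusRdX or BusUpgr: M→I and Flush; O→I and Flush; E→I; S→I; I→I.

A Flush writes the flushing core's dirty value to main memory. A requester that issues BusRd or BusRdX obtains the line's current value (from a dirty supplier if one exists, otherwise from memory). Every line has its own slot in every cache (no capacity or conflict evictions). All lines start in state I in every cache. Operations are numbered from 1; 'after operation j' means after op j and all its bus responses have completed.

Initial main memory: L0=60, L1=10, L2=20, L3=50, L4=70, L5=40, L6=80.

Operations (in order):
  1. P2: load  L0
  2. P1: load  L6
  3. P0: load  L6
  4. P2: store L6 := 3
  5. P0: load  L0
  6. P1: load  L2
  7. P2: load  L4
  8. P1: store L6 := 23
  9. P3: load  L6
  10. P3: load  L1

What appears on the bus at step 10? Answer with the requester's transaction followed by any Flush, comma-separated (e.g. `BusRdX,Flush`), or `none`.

1. P2: load  L0  bus=[BusRd]  L0: P0=I P1=I P2=E P3=I  mem[L0]=60
2. P1: load  L6  bus=[BusRd]  L6: P0=I P1=E P2=I P3=I  mem[L6]=80
3. P0: load  L6  bus=[BusRd]  L6: P0=S P1=S P2=I P3=I  mem[L6]=80
4. P2: store L6 := 3  bus=[BusRdX]  L6: P0=I P1=I P2=M P3=I  mem[L6]=80
5. P0: load  L0  bus=[BusRd]  L0: P0=S P1=I P2=S P3=I  mem[L0]=60
6. P1: load  L2  bus=[BusRd]  L2: P0=I P1=E P2=I P3=I  mem[L2]=20
7. P2: load  L4  bus=[BusRd]  L4: P0=I P1=I P2=E P3=I  mem[L4]=70
8. P1: store L6 := 23  bus=[BusRdX,Flush]  L6: P0=I P1=M P2=I P3=I  mem[L6]=3
9. P3: load  L6  bus=[BusRd]  L6: P0=I P1=O P2=I P3=S  mem[L6]=3
10. P3: load  L1  bus=[BusRd]  L1: P0=I P1=I P2=I P3=E  mem[L1]=10

bus = BusRd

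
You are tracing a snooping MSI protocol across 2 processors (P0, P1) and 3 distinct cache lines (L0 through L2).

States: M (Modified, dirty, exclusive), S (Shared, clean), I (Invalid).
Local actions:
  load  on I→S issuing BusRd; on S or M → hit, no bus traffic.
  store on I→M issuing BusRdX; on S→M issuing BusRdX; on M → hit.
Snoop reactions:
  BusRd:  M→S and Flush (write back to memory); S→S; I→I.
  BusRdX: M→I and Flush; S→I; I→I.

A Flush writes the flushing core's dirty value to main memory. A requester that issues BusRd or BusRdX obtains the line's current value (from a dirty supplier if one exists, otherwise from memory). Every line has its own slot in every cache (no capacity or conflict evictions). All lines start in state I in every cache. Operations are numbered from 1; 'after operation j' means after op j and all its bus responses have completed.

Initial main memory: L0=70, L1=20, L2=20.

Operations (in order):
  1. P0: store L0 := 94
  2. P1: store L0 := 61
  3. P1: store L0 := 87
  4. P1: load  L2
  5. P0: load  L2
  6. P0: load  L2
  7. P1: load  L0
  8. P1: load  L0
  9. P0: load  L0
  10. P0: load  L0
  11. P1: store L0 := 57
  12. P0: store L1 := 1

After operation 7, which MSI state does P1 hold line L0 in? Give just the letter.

  op1 P0: store L0 := 94 → M/I on L0; bus BusRdX; mem=70
  op2 P1: store L0 := 61 → I/M on L0; bus BusRdX Flush; mem=94
  op3 P1: store L0 := 87 → I/M on L0; bus (none); mem=94
  op4 P1: load  L2 → I/S on L2; bus BusRd; mem=20
  op5 P0: load  L2 → S/S on L2; bus BusRd; mem=20
  op6 P0: load  L2 → S/S on L2; bus (none); mem=20
  op7 P1: load  L0 → I/M on L0; bus (none); mem=94
  op8 P1: load  L0 → I/M on L0; bus (none); mem=94
  op9 P0: load  L0 → S/S on L0; bus BusRd Flush; mem=87
  op10 P0: load  L0 → S/S on L0; bus (none); mem=87
  op11 P1: store L0 := 57 → I/M on L0; bus BusRdX; mem=87
  op12 P0: store L1 := 1 → M/I on L1; bus BusRdX; mem=20

state = M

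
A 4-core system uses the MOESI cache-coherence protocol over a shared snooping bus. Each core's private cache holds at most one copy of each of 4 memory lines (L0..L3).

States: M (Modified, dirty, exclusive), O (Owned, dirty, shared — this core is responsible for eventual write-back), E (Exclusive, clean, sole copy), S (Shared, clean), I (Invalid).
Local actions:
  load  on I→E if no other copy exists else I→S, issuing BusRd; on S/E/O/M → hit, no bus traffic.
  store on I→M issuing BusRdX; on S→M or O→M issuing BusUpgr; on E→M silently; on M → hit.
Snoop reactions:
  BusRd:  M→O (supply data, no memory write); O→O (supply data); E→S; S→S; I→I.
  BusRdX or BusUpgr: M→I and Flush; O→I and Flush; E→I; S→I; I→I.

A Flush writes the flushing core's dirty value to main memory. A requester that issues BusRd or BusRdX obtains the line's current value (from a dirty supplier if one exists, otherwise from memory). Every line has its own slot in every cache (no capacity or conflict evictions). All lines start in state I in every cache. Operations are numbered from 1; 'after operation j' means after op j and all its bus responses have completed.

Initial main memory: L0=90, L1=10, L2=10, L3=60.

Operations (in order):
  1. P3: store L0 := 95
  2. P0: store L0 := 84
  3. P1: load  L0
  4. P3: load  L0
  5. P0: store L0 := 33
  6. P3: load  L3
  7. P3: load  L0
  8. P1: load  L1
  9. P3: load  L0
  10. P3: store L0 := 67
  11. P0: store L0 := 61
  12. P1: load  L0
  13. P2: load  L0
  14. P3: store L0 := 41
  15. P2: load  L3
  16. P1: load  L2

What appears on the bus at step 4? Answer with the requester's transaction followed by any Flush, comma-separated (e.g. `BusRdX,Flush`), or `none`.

1. P3: store L0 := 95  bus=[BusRdX]  L0: P0=I P1=I P2=I P3=M  mem[L0]=90
2. P0: store L0 := 84  bus=[BusRdX,Flush]  L0: P0=M P1=I P2=I P3=I  mem[L0]=95
3. P1: load  L0  bus=[BusRd]  L0: P0=O P1=S P2=I P3=I  mem[L0]=95
4. P3: load  L0  bus=[BusRd]  L0: P0=O P1=S P2=I P3=S  mem[L0]=95
5. P0: store L0 := 33  bus=[BusUpgr]  L0: P0=M P1=I P2=I P3=I  mem[L0]=95
6. P3: load  L3  bus=[BusRd]  L3: P0=I P1=I P2=I P3=E  mem[L3]=60
7. P3: load  L0  bus=[BusRd]  L0: P0=O P1=I P2=I P3=S  mem[L0]=95
8. P1: load  L1  bus=[BusRd]  L1: P0=I P1=E P2=I P3=I  mem[L1]=10
9. P3: load  L0  bus=[-]  L0: P0=O P1=I P2=I P3=S  mem[L0]=95
10. P3: store L0 := 67  bus=[BusUpgr,Flush]  L0: P0=I P1=I P2=I P3=M  mem[L0]=33
11. P0: store L0 := 61  bus=[BusRdX,Flush]  L0: P0=M P1=I P2=I P3=I  mem[L0]=67
12. P1: load  L0  bus=[BusRd]  L0: P0=O P1=S P2=I P3=I  mem[L0]=67
13. P2: load  L0  bus=[BusRd]  L0: P0=O P1=S P2=S P3=I  mem[L0]=67
14. P3: store L0 := 41  bus=[BusRdX,Flush]  L0: P0=I P1=I P2=I P3=M  mem[L0]=61
15. P2: load  L3  bus=[BusRd]  L3: P0=I P1=I P2=S P3=S  mem[L3]=60
16. P1: load  L2  bus=[BusRd]  L2: P0=I P1=E P2=I P3=I  mem[L2]=10

bus = BusRd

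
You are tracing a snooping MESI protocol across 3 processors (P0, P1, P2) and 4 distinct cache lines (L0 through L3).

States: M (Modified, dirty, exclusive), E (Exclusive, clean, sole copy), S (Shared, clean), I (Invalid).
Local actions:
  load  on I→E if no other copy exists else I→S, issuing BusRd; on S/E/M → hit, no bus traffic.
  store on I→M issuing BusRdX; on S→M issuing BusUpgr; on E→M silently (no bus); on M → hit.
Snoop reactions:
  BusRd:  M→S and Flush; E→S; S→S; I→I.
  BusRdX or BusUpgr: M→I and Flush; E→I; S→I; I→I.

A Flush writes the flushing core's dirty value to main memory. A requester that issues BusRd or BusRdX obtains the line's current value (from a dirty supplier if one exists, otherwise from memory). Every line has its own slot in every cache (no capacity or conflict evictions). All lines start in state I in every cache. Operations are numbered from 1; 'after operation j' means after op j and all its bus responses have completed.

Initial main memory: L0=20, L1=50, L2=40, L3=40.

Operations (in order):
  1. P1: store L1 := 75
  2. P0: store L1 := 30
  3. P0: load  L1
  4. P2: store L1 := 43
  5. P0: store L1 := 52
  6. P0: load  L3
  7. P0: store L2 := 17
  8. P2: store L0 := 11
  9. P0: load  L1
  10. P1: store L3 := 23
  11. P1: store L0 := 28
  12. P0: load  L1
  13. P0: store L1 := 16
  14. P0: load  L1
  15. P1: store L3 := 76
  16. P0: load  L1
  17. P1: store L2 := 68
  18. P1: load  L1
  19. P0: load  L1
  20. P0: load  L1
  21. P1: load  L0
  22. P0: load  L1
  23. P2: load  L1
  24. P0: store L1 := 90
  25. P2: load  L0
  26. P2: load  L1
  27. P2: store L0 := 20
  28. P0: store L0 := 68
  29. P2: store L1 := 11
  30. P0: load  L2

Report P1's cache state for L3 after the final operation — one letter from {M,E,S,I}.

state = M

step 1: P1: store L1 := 75  ⟶  IMI  (L1)  txn=BusRdX  M[L1]=50
step 2: P0: store L1 := 30  ⟶  MII  (L1)  txn=BusRdX+Flush  M[L1]=75
step 3: P0: load  L1  ⟶  MII  (L1)  txn=∅  M[L1]=75
step 4: P2: store L1 := 43  ⟶  IIM  (L1)  txn=BusRdX+Flush  M[L1]=30
step 5: P0: store L1 := 52  ⟶  MII  (L1)  txn=BusRdX+Flush  M[L1]=43
step 6: P0: load  L3  ⟶  EII  (L3)  txn=BusRd  M[L3]=40
step 7: P0: store L2 := 17  ⟶  MII  (L2)  txn=BusRdX  M[L2]=40
step 8: P2: store L0 := 11  ⟶  IIM  (L0)  txn=BusRdX  M[L0]=20
step 9: P0: load  L1  ⟶  MII  (L1)  txn=∅  M[L1]=43
step 10: P1: store L3 := 23  ⟶  IMI  (L3)  txn=BusRdX  M[L3]=40
step 11: P1: store L0 := 28  ⟶  IMI  (L0)  txn=BusRdX+Flush  M[L0]=11
step 12: P0: load  L1  ⟶  MII  (L1)  txn=∅  M[L1]=43
step 13: P0: store L1 := 16  ⟶  MII  (L1)  txn=∅  M[L1]=43
step 14: P0: load  L1  ⟶  MII  (L1)  txn=∅  M[L1]=43
step 15: P1: store L3 := 76  ⟶  IMI  (L3)  txn=∅  M[L3]=40
step 16: P0: load  L1  ⟶  MII  (L1)  txn=∅  M[L1]=43
step 17: P1: store L2 := 68  ⟶  IMI  (L2)  txn=BusRdX+Flush  M[L2]=17
step 18: P1: load  L1  ⟶  SSI  (L1)  txn=BusRd+Flush  M[L1]=16
step 19: P0: load  L1  ⟶  SSI  (L1)  txn=∅  M[L1]=16
step 20: P0: load  L1  ⟶  SSI  (L1)  txn=∅  M[L1]=16
step 21: P1: load  L0  ⟶  IMI  (L0)  txn=∅  M[L0]=11
step 22: P0: load  L1  ⟶  SSI  (L1)  txn=∅  M[L1]=16
step 23: P2: load  L1  ⟶  SSS  (L1)  txn=BusRd  M[L1]=16
step 24: P0: store L1 := 90  ⟶  MII  (L1)  txn=BusUpgr  M[L1]=16
step 25: P2: load  L0  ⟶  ISS  (L0)  txn=BusRd+Flush  M[L0]=28
step 26: P2: load  L1  ⟶  SIS  (L1)  txn=BusRd+Flush  M[L1]=90
step 27: P2: store L0 := 20  ⟶  IIM  (L0)  txn=BusUpgr  M[L0]=28
step 28: P0: store L0 := 68  ⟶  MII  (L0)  txn=BusRdX+Flush  M[L0]=20
step 29: P2: store L1 := 11  ⟶  IIM  (L1)  txn=BusUpgr  M[L1]=90
step 30: P0: load  L2  ⟶  SSI  (L2)  txn=BusRd+Flush  M[L2]=68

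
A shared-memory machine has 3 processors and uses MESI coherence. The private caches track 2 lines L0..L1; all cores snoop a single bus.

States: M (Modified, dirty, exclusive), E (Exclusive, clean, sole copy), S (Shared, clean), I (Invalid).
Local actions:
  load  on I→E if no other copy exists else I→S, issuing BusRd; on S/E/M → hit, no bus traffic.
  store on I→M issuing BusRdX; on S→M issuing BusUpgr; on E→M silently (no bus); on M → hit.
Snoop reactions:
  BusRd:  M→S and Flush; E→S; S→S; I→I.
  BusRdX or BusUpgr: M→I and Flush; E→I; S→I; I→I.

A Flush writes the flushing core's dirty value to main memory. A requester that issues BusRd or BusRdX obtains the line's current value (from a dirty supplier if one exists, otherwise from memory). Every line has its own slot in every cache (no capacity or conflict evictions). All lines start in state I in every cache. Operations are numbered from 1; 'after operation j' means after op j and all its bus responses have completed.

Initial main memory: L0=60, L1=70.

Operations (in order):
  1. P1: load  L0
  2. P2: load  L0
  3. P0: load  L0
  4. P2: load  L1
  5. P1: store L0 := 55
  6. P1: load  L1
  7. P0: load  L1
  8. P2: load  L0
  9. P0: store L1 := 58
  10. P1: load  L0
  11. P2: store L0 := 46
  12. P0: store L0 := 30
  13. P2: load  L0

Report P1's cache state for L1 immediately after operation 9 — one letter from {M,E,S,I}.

state = I

step 1: P1: load  L0  ⟶  IEI  (L0)  txn=BusRd  M[L0]=60
step 2: P2: load  L0  ⟶  ISS  (L0)  txn=BusRd  M[L0]=60
step 3: P0: load  L0  ⟶  SSS  (L0)  txn=BusRd  M[L0]=60
step 4: P2: load  L1  ⟶  IIE  (L1)  txn=BusRd  M[L1]=70
step 5: P1: store L0 := 55  ⟶  IMI  (L0)  txn=BusUpgr  M[L0]=60
step 6: P1: load  L1  ⟶  ISS  (L1)  txn=BusRd  M[L1]=70
step 7: P0: load  L1  ⟶  SSS  (L1)  txn=BusRd  M[L1]=70
step 8: P2: load  L0  ⟶  ISS  (L0)  txn=BusRd+Flush  M[L0]=55
step 9: P0: store L1 := 58  ⟶  MII  (L1)  txn=BusUpgr  M[L1]=70
step 10: P1: load  L0  ⟶  ISS  (L0)  txn=∅  M[L0]=55
step 11: P2: store L0 := 46  ⟶  IIM  (L0)  txn=BusUpgr  M[L0]=55
step 12: P0: store L0 := 30  ⟶  MII  (L0)  txn=BusRdX+Flush  M[L0]=46
step 13: P2: load  L0  ⟶  SIS  (L0)  txn=BusRd+Flush  M[L0]=30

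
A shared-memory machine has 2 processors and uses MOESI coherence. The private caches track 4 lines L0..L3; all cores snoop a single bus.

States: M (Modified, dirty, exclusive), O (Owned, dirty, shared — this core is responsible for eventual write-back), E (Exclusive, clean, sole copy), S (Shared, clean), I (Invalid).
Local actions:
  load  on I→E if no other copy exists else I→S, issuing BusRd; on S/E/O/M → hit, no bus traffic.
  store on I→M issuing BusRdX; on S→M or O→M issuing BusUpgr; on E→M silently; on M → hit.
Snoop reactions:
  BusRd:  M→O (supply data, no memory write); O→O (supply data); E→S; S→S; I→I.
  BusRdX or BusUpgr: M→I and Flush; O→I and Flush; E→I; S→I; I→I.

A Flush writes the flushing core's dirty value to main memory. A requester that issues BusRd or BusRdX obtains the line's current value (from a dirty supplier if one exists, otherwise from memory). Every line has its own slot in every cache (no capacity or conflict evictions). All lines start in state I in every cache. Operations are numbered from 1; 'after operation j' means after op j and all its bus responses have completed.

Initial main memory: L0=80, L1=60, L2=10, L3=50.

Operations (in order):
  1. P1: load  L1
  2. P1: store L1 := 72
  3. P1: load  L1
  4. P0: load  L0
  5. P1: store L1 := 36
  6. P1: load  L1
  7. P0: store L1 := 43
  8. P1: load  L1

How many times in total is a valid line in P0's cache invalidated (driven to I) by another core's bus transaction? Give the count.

[1] P1: load  L1 | P0:I, P1:E(60) | bus: BusRd
[2] P1: store L1 := 72 | P0:I, P1:M(72) | bus: none
[3] P1: load  L1 | P0:I, P1:M(72) | bus: none
[4] P0: load  L0 | P0:E(80), P1:I | bus: BusRd
[5] P1: store L1 := 36 | P0:I, P1:M(36) | bus: none
[6] P1: load  L1 | P0:I, P1:M(36) | bus: none
[7] P0: store L1 := 43 | P0:M(43), P1:I | bus: BusRdX,Flush
[8] P1: load  L1 | P0:O(43), P1:S(43) | bus: BusRd

invalidations = 0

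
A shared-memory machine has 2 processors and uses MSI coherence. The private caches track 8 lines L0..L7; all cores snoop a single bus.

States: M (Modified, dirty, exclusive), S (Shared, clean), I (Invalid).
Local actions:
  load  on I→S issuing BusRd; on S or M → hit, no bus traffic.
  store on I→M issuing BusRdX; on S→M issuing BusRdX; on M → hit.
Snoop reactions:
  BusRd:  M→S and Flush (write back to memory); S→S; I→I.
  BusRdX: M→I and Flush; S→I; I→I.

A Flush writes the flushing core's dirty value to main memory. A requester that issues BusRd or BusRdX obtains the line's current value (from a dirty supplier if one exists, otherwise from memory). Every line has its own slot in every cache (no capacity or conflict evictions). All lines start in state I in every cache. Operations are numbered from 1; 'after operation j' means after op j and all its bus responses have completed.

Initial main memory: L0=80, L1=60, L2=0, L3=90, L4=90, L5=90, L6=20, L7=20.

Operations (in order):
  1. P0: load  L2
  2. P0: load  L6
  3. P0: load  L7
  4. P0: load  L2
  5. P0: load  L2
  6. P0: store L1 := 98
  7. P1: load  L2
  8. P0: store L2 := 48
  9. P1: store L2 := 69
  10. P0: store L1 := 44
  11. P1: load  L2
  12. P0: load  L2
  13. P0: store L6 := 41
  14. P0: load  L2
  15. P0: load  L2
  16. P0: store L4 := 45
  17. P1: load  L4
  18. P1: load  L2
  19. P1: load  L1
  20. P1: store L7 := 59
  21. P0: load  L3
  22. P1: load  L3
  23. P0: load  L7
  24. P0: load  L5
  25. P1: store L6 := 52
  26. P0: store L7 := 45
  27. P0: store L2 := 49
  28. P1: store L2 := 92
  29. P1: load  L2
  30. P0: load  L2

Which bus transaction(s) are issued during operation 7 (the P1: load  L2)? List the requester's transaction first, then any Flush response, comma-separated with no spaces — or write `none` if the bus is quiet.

bus = BusRd

[1] P0: load  L2 | P0:S(0), P1:I | bus: BusRd
[2] P0: load  L6 | P0:S(20), P1:I | bus: BusRd
[3] P0: load  L7 | P0:S(20), P1:I | bus: BusRd
[4] P0: load  L2 | P0:S(0), P1:I | bus: none
[5] P0: load  L2 | P0:S(0), P1:I | bus: none
[6] P0: store L1 := 98 | P0:M(98), P1:I | bus: BusRdX
[7] P1: load  L2 | P0:S(0), P1:S(0) | bus: BusRd
[8] P0: store L2 := 48 | P0:M(48), P1:I | bus: BusRdX
[9] P1: store L2 := 69 | P0:I, P1:M(69) | bus: BusRdX,Flush
[10] P0: store L1 := 44 | P0:M(44), P1:I | bus: none
[11] P1: load  L2 | P0:I, P1:M(69) | bus: none
[12] P0: load  L2 | P0:S(69), P1:S(69) | bus: BusRd,Flush
[13] P0: store L6 := 41 | P0:M(41), P1:I | bus: BusRdX
[14] P0: load  L2 | P0:S(69), P1:S(69) | bus: none
[15] P0: load  L2 | P0:S(69), P1:S(69) | bus: none
[16] P0: store L4 := 45 | P0:M(45), P1:I | bus: BusRdX
[17] P1: load  L4 | P0:S(45), P1:S(45) | bus: BusRd,Flush
[18] P1: load  L2 | P0:S(69), P1:S(69) | bus: none
[19] P1: load  L1 | P0:S(44), P1:S(44) | bus: BusRd,Flush
[20] P1: store L7 := 59 | P0:I, P1:M(59) | bus: BusRdX
[21] P0: load  L3 | P0:S(90), P1:I | bus: BusRd
[22] P1: load  L3 | P0:S(90), P1:S(90) | bus: BusRd
[23] P0: load  L7 | P0:S(59), P1:S(59) | bus: BusRd,Flush
[24] P0: load  L5 | P0:S(90), P1:I | bus: BusRd
[25] P1: store L6 := 52 | P0:I, P1:M(52) | bus: BusRdX,Flush
[26] P0: store L7 := 45 | P0:M(45), P1:I | bus: BusRdX
[27] P0: store L2 := 49 | P0:M(49), P1:I | bus: BusRdX
[28] P1: store L2 := 92 | P0:I, P1:M(92) | bus: BusRdX,Flush
[29] P1: load  L2 | P0:I, P1:M(92) | bus: none
[30] P0: load  L2 | P0:S(92), P1:S(92) | bus: BusRd,Flush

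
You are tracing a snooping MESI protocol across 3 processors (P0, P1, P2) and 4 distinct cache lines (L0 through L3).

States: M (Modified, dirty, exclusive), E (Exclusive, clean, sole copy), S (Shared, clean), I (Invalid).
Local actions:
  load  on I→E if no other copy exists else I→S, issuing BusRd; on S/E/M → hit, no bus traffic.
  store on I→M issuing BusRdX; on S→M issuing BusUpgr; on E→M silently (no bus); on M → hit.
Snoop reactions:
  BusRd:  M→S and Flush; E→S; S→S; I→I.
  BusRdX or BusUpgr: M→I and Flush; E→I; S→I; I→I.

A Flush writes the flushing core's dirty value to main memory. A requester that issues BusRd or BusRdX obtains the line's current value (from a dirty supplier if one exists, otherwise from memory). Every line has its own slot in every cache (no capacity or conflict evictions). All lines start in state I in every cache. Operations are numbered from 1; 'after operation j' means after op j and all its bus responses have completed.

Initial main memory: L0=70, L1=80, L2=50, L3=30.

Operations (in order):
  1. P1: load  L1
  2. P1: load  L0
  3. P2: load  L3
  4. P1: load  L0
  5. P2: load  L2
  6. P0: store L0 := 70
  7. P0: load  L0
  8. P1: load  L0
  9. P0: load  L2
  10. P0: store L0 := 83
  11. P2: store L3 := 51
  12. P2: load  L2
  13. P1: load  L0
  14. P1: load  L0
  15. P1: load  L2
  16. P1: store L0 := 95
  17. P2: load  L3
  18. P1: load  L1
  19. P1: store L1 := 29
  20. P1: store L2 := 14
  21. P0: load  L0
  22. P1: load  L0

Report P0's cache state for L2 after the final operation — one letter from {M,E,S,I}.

state = I

1. P1: load  L1  bus=[BusRd]  L1: P0=I P1=E P2=I  mem[L1]=80
2. P1: load  L0  bus=[BusRd]  L0: P0=I P1=E P2=I  mem[L0]=70
3. P2: load  L3  bus=[BusRd]  L3: P0=I P1=I P2=E  mem[L3]=30
4. P1: load  L0  bus=[-]  L0: P0=I P1=E P2=I  mem[L0]=70
5. P2: load  L2  bus=[BusRd]  L2: P0=I P1=I P2=E  mem[L2]=50
6. P0: store L0 := 70  bus=[BusRdX]  L0: P0=M P1=I P2=I  mem[L0]=70
7. P0: load  L0  bus=[-]  L0: P0=M P1=I P2=I  mem[L0]=70
8. P1: load  L0  bus=[BusRd,Flush]  L0: P0=S P1=S P2=I  mem[L0]=70
9. P0: load  L2  bus=[BusRd]  L2: P0=S P1=I P2=S  mem[L2]=50
10. P0: store L0 := 83  bus=[BusUpgr]  L0: P0=M P1=I P2=I  mem[L0]=70
11. P2: store L3 := 51  bus=[-]  L3: P0=I P1=I P2=M  mem[L3]=30
12. P2: load  L2  bus=[-]  L2: P0=S P1=I P2=S  mem[L2]=50
13. P1: load  L0  bus=[BusRd,Flush]  L0: P0=S P1=S P2=I  mem[L0]=83
14. P1: load  L0  bus=[-]  L0: P0=S P1=S P2=I  mem[L0]=83
15. P1: load  L2  bus=[BusRd]  L2: P0=S P1=S P2=S  mem[L2]=50
16. P1: store L0 := 95  bus=[BusUpgr]  L0: P0=I P1=M P2=I  mem[L0]=83
17. P2: load  L3  bus=[-]  L3: P0=I P1=I P2=M  mem[L3]=30
18. P1: load  L1  bus=[-]  L1: P0=I P1=E P2=I  mem[L1]=80
19. P1: store L1 := 29  bus=[-]  L1: P0=I P1=M P2=I  mem[L1]=80
20. P1: store L2 := 14  bus=[BusUpgr]  L2: P0=I P1=M P2=I  mem[L2]=50
21. P0: load  L0  bus=[BusRd,Flush]  L0: P0=S P1=S P2=I  mem[L0]=95
22. P1: load  L0  bus=[-]  L0: P0=S P1=S P2=I  mem[L0]=95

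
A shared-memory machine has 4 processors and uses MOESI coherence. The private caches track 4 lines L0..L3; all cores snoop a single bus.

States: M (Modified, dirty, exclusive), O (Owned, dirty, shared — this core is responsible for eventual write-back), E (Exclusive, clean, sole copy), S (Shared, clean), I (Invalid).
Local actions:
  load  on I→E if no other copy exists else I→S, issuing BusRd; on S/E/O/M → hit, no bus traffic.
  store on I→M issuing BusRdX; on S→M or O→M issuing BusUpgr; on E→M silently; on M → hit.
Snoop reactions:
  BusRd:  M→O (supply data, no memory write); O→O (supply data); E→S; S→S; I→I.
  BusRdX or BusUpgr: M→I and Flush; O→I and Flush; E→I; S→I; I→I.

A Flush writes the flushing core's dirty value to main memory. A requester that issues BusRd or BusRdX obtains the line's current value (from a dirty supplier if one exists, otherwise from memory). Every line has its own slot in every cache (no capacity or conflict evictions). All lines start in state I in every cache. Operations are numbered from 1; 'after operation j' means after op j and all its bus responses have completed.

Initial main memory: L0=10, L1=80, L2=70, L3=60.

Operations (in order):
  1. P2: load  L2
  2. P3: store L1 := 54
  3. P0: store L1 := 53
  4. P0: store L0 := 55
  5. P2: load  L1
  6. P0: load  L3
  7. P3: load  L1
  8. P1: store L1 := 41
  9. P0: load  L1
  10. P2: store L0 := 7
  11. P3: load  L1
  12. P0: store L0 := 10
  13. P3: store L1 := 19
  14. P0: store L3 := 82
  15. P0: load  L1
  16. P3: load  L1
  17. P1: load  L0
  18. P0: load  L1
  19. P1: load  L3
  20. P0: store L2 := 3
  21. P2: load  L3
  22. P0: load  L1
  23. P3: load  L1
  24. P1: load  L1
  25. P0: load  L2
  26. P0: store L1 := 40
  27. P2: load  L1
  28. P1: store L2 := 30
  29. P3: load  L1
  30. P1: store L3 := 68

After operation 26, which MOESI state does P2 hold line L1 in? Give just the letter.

state = I

[1] P2: load  L2 | P0:I, P1:I, P2:E(70), P3:I | bus: BusRd
[2] P3: store L1 := 54 | P0:I, P1:I, P2:I, P3:M(54) | bus: BusRdX
[3] P0: store L1 := 53 | P0:M(53), P1:I, P2:I, P3:I | bus: BusRdX,Flush
[4] P0: store L0 := 55 | P0:M(55), P1:I, P2:I, P3:I | bus: BusRdX
[5] P2: load  L1 | P0:O(53), P1:I, P2:S(53), P3:I | bus: BusRd
[6] P0: load  L3 | P0:E(60), P1:I, P2:I, P3:I | bus: BusRd
[7] P3: load  L1 | P0:O(53), P1:I, P2:S(53), P3:S(53) | bus: BusRd
[8] P1: store L1 := 41 | P0:I, P1:M(41), P2:I, P3:I | bus: BusRdX,Flush
[9] P0: load  L1 | P0:S(41), P1:O(41), P2:I, P3:I | bus: BusRd
[10] P2: store L0 := 7 | P0:I, P1:I, P2:M(7), P3:I | bus: BusRdX,Flush
[11] P3: load  L1 | P0:S(41), P1:O(41), P2:I, P3:S(41) | bus: BusRd
[12] P0: store L0 := 10 | P0:M(10), P1:I, P2:I, P3:I | bus: BusRdX,Flush
[13] P3: store L1 := 19 | P0:I, P1:I, P2:I, P3:M(19) | bus: BusUpgr,Flush
[14] P0: store L3 := 82 | P0:M(82), P1:I, P2:I, P3:I | bus: none
[15] P0: load  L1 | P0:S(19), P1:I, P2:I, P3:O(19) | bus: BusRd
[16] P3: load  L1 | P0:S(19), P1:I, P2:I, P3:O(19) | bus: none
[17] P1: load  L0 | P0:O(10), P1:S(10), P2:I, P3:I | bus: BusRd
[18] P0: load  L1 | P0:S(19), P1:I, P2:I, P3:O(19) | bus: none
[19] P1: load  L3 | P0:O(82), P1:S(82), P2:I, P3:I | bus: BusRd
[20] P0: store L2 := 3 | P0:M(3), P1:I, P2:I, P3:I | bus: BusRdX
[21] P2: load  L3 | P0:O(82), P1:S(82), P2:S(82), P3:I | bus: BusRd
[22] P0: load  L1 | P0:S(19), P1:I, P2:I, P3:O(19) | bus: none
[23] P3: load  L1 | P0:S(19), P1:I, P2:I, P3:O(19) | bus: none
[24] P1: load  L1 | P0:S(19), P1:S(19), P2:I, P3:O(19) | bus: BusRd
[25] P0: load  L2 | P0:M(3), P1:I, P2:I, P3:I | bus: none
[26] P0: store L1 := 40 | P0:M(40), P1:I, P2:I, P3:I | bus: BusUpgr,Flush
[27] P2: load  L1 | P0:O(40), P1:I, P2:S(40), P3:I | bus: BusRd
[28] P1: store L2 := 30 | P0:I, P1:M(30), P2:I, P3:I | bus: BusRdX,Flush
[29] P3: load  L1 | P0:O(40), P1:I, P2:S(40), P3:S(40) | bus: BusRd
[30] P1: store L3 := 68 | P0:I, P1:M(68), P2:I, P3:I | bus: BusUpgr,Flush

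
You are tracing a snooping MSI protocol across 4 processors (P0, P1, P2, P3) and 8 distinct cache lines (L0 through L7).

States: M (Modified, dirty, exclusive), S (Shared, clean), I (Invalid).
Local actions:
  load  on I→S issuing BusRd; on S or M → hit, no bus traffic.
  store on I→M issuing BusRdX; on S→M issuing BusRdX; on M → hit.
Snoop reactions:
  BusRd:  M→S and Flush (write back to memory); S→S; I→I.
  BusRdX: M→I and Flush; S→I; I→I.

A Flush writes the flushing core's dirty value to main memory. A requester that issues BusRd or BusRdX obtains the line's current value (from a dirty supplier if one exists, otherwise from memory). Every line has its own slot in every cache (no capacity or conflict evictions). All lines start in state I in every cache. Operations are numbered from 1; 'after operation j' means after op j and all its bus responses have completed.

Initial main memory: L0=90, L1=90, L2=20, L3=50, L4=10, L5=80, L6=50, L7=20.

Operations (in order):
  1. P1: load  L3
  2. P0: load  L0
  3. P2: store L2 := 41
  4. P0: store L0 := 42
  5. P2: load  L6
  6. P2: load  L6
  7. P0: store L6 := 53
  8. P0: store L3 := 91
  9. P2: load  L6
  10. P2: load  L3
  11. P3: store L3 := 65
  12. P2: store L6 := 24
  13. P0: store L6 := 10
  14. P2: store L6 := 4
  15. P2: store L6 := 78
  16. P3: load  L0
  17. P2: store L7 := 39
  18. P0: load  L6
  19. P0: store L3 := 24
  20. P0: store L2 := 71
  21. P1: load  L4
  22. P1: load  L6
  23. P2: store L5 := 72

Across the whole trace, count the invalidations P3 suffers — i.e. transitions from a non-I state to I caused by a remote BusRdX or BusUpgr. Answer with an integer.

invalidations = 1

[1] P1: load  L3 | P0:I, P1:S(50), P2:I, P3:I | bus: BusRd
[2] P0: load  L0 | P0:S(90), P1:I, P2:I, P3:I | bus: BusRd
[3] P2: store L2 := 41 | P0:I, P1:I, P2:M(41), P3:I | bus: BusRdX
[4] P0: store L0 := 42 | P0:M(42), P1:I, P2:I, P3:I | bus: BusRdX
[5] P2: load  L6 | P0:I, P1:I, P2:S(50), P3:I | bus: BusRd
[6] P2: load  L6 | P0:I, P1:I, P2:S(50), P3:I | bus: none
[7] P0: store L6 := 53 | P0:M(53), P1:I, P2:I, P3:I | bus: BusRdX
[8] P0: store L3 := 91 | P0:M(91), P1:I, P2:I, P3:I | bus: BusRdX
[9] P2: load  L6 | P0:S(53), P1:I, P2:S(53), P3:I | bus: BusRd,Flush
[10] P2: load  L3 | P0:S(91), P1:I, P2:S(91), P3:I | bus: BusRd,Flush
[11] P3: store L3 := 65 | P0:I, P1:I, P2:I, P3:M(65) | bus: BusRdX
[12] P2: store L6 := 24 | P0:I, P1:I, P2:M(24), P3:I | bus: BusRdX
[13] P0: store L6 := 10 | P0:M(10), P1:I, P2:I, P3:I | bus: BusRdX,Flush
[14] P2: store L6 := 4 | P0:I, P1:I, P2:M(4), P3:I | bus: BusRdX,Flush
[15] P2: store L6 := 78 | P0:I, P1:I, P2:M(78), P3:I | bus: none
[16] P3: load  L0 | P0:S(42), P1:I, P2:I, P3:S(42) | bus: BusRd,Flush
[17] P2: store L7 := 39 | P0:I, P1:I, P2:M(39), P3:I | bus: BusRdX
[18] P0: load  L6 | P0:S(78), P1:I, P2:S(78), P3:I | bus: BusRd,Flush
[19] P0: store L3 := 24 | P0:M(24), P1:I, P2:I, P3:I | bus: BusRdX,Flush
[20] P0: store L2 := 71 | P0:M(71), P1:I, P2:I, P3:I | bus: BusRdX,Flush
[21] P1: load  L4 | P0:I, P1:S(10), P2:I, P3:I | bus: BusRd
[22] P1: load  L6 | P0:S(78), P1:S(78), P2:S(78), P3:I | bus: BusRd
[23] P2: store L5 := 72 | P0:I, P1:I, P2:M(72), P3:I | bus: BusRdX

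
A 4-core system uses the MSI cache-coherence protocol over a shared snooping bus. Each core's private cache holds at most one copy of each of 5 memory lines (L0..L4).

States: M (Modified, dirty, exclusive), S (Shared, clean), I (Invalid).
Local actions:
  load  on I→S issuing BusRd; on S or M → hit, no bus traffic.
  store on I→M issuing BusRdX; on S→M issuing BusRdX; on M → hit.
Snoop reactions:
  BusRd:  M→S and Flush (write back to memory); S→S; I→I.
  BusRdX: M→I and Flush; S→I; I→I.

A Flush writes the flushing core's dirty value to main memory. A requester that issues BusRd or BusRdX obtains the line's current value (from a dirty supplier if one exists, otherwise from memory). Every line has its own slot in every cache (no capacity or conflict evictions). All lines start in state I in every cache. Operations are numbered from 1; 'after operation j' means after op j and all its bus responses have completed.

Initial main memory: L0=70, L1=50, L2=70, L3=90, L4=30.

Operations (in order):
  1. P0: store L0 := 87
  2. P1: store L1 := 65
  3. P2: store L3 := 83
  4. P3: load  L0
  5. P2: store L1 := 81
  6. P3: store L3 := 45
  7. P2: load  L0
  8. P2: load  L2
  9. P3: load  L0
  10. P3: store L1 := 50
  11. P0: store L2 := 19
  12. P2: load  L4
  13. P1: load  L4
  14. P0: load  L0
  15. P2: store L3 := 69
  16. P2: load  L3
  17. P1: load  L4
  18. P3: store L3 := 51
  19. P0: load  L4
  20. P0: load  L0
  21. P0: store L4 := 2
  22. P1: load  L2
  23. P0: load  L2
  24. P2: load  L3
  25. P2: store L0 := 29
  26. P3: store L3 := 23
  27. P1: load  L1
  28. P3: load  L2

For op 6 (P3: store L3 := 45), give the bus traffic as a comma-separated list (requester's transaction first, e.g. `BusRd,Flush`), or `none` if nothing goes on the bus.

  op1 P0: store L0 := 87 → M/I/I/I on L0; bus BusRdX; mem=70
  op2 P1: store L1 := 65 → I/M/I/I on L1; bus BusRdX; mem=50
  op3 P2: store L3 := 83 → I/I/M/I on L3; bus BusRdX; mem=90
  op4 P3: load  L0 → S/I/I/S on L0; bus BusRd Flush; mem=87
  op5 P2: store L1 := 81 → I/I/M/I on L1; bus BusRdX Flush; mem=65
  op6 P3: store L3 := 45 → I/I/I/M on L3; bus BusRdX Flush; mem=83
  op7 P2: load  L0 → S/I/S/S on L0; bus BusRd; mem=87
  op8 P2: load  L2 → I/I/S/I on L2; bus BusRd; mem=70
  op9 P3: load  L0 → S/I/S/S on L0; bus (none); mem=87
  op10 P3: store L1 := 50 → I/I/I/M on L1; bus BusRdX Flush; mem=81
  op11 P0: store L2 := 19 → M/I/I/I on L2; bus BusRdX; mem=70
  op12 P2: load  L4 → I/I/S/I on L4; bus BusRd; mem=30
  op13 P1: load  L4 → I/S/S/I on L4; bus BusRd; mem=30
  op14 P0: load  L0 → S/I/S/S on L0; bus (none); mem=87
  op15 P2: store L3 := 69 → I/I/M/I on L3; bus BusRdX Flush; mem=45
  op16 P2: load  L3 → I/I/M/I on L3; bus (none); mem=45
  op17 P1: load  L4 → I/S/S/I on L4; bus (none); mem=30
  op18 P3: store L3 := 51 → I/I/I/M on L3; bus BusRdX Flush; mem=69
  op19 P0: load  L4 → S/S/S/I on L4; bus BusRd; mem=30
  op20 P0: load  L0 → S/I/S/S on L0; bus (none); mem=87
  op21 P0: store L4 := 2 → M/I/I/I on L4; bus BusRdX; mem=30
  op22 P1: load  L2 → S/S/I/I on L2; bus BusRd Flush; mem=19
  op23 P0: load  L2 → S/S/I/I on L2; bus (none); mem=19
  op24 P2: load  L3 → I/I/S/S on L3; bus BusRd Flush; mem=51
  op25 P2: store L0 := 29 → I/I/M/I on L0; bus BusRdX; mem=87
  op26 P3: store L3 := 23 → I/I/I/M on L3; bus BusRdX; mem=51
  op27 P1: load  L1 → I/S/I/S on L1; bus BusRd Flush; mem=50
  op28 P3: load  L2 → S/S/I/S on L2; bus BusRd; mem=19

bus = BusRdX,Flush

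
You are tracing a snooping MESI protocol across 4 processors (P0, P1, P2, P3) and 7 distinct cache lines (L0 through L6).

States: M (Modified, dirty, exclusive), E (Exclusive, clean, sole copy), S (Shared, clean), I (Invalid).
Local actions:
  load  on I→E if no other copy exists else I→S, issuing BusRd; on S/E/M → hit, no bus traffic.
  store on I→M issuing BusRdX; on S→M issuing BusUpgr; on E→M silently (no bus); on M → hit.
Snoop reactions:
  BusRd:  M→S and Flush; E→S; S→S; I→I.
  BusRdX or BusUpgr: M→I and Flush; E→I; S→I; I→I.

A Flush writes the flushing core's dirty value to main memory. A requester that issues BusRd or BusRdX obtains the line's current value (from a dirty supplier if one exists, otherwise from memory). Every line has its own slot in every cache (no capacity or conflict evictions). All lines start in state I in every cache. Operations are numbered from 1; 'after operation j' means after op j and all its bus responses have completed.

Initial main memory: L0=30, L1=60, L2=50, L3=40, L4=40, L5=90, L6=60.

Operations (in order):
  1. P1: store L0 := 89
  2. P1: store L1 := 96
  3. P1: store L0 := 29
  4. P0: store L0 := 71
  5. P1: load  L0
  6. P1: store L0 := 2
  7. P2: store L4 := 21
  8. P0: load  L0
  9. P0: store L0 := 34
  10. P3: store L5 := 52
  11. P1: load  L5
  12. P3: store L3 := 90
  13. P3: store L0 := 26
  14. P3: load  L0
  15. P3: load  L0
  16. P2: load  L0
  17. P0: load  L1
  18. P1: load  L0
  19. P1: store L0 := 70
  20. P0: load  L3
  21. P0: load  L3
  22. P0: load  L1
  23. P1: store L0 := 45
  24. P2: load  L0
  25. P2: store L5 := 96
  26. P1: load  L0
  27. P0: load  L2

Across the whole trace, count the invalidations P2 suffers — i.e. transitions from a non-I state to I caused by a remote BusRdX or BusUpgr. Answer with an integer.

invalidations = 1

step 1: P1: store L0 := 89  ⟶  IMII  (L0)  txn=BusRdX  M[L0]=30
step 2: P1: store L1 := 96  ⟶  IMII  (L1)  txn=BusRdX  M[L1]=60
step 3: P1: store L0 := 29  ⟶  IMII  (L0)  txn=∅  M[L0]=30
step 4: P0: store L0 := 71  ⟶  MIII  (L0)  txn=BusRdX+Flush  M[L0]=29
step 5: P1: load  L0  ⟶  SSII  (L0)  txn=BusRd+Flush  M[L0]=71
step 6: P1: store L0 := 2  ⟶  IMII  (L0)  txn=BusUpgr  M[L0]=71
step 7: P2: store L4 := 21  ⟶  IIMI  (L4)  txn=BusRdX  M[L4]=40
step 8: P0: load  L0  ⟶  SSII  (L0)  txn=BusRd+Flush  M[L0]=2
step 9: P0: store L0 := 34  ⟶  MIII  (L0)  txn=BusUpgr  M[L0]=2
step 10: P3: store L5 := 52  ⟶  IIIM  (L5)  txn=BusRdX  M[L5]=90
step 11: P1: load  L5  ⟶  ISIS  (L5)  txn=BusRd+Flush  M[L5]=52
step 12: P3: store L3 := 90  ⟶  IIIM  (L3)  txn=BusRdX  M[L3]=40
step 13: P3: store L0 := 26  ⟶  IIIM  (L0)  txn=BusRdX+Flush  M[L0]=34
step 14: P3: load  L0  ⟶  IIIM  (L0)  txn=∅  M[L0]=34
step 15: P3: load  L0  ⟶  IIIM  (L0)  txn=∅  M[L0]=34
step 16: P2: load  L0  ⟶  IISS  (L0)  txn=BusRd+Flush  M[L0]=26
step 17: P0: load  L1  ⟶  SSII  (L1)  txn=BusRd+Flush  M[L1]=96
step 18: P1: load  L0  ⟶  ISSS  (L0)  txn=BusRd  M[L0]=26
step 19: P1: store L0 := 70  ⟶  IMII  (L0)  txn=BusUpgr  M[L0]=26
step 20: P0: load  L3  ⟶  SIIS  (L3)  txn=BusRd+Flush  M[L3]=90
step 21: P0: load  L3  ⟶  SIIS  (L3)  txn=∅  M[L3]=90
step 22: P0: load  L1  ⟶  SSII  (L1)  txn=∅  M[L1]=96
step 23: P1: store L0 := 45  ⟶  IMII  (L0)  txn=∅  M[L0]=26
step 24: P2: load  L0  ⟶  ISSI  (L0)  txn=BusRd+Flush  M[L0]=45
step 25: P2: store L5 := 96  ⟶  IIMI  (L5)  txn=BusRdX  M[L5]=52
step 26: P1: load  L0  ⟶  ISSI  (L0)  txn=∅  M[L0]=45
step 27: P0: load  L2  ⟶  EIII  (L2)  txn=BusRd  M[L2]=50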